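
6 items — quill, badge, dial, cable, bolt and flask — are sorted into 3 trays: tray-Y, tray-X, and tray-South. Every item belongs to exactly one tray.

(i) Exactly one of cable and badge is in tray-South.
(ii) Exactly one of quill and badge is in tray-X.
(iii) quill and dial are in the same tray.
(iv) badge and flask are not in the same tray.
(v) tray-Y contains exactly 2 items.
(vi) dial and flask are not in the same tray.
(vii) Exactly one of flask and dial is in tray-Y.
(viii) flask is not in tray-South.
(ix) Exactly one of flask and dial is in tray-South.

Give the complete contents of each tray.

From (viii): flask ∉ tray-South.
(ix) (exactly one): dial ∈ tray-South.
(iii): quill matches dial: quill ∉ tray-Y.
(iii): quill matches dial: quill ∉ tray-X.
(iii): quill matches dial: quill ∈ tray-South.
(vii) (exactly one): flask ∈ tray-Y.
(ii) (exactly one): badge ∈ tray-X.
(i) (exactly one): cable ∈ tray-South.
(v): only 2 candidates remain for tray-Y, so all are in.

tray-Y = {bolt, flask}; tray-X = {badge}; tray-South = {cable, dial, quill}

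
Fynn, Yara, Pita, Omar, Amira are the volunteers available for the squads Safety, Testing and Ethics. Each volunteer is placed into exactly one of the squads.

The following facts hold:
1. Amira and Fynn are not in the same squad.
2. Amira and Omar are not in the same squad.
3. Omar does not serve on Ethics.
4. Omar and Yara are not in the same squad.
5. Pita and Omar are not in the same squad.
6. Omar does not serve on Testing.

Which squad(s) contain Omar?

From (3): Omar ∉ Ethics.
From (6): Omar ∉ Testing.
Only one squad left: Omar ∈ Safety.
(2): Amira ∉ Safety.
(4): Yara ∉ Safety.
(5): Pita ∉ Safety.

Omar: Safety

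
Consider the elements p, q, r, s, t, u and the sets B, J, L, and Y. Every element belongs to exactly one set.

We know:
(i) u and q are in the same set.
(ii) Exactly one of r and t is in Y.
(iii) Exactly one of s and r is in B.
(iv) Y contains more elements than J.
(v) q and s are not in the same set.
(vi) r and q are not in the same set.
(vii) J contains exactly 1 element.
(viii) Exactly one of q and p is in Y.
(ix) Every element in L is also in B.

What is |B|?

2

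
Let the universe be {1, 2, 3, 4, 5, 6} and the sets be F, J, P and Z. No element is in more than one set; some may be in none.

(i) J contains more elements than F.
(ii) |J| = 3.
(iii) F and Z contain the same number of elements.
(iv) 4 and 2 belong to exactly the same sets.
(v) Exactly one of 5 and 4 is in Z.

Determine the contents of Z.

Z = {5}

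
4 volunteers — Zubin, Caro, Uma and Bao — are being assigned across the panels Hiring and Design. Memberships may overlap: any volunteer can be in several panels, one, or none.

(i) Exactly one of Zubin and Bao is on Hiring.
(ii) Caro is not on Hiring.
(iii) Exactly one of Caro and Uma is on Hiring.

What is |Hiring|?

2

From (ii): Caro ∉ Hiring.
(iii) (exactly one): Uma ∈ Hiring.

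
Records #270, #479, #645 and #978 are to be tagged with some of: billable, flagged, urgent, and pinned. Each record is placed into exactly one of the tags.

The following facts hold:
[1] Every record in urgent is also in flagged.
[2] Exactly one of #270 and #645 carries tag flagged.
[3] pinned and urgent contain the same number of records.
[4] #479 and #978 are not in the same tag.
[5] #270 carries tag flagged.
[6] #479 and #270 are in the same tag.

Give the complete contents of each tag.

billable = {#645, #978}; flagged = {#270, #479}; urgent = {}; pinned = {}

From (5): #270 ∈ flagged.
(2) (exactly one): #645 ∉ flagged.
(6): #479 matches #270: #479 ∉ billable.
(6): #479 matches #270: #479 ∈ flagged.
(1) contrapositive: #645 ∉ urgent.
(4): #978 ∉ flagged.
(1) contrapositive: #978 ∉ urgent.
Suppose #645 ∉ billable: no assignment then satisfies all the clues, so #645 ∈ billable.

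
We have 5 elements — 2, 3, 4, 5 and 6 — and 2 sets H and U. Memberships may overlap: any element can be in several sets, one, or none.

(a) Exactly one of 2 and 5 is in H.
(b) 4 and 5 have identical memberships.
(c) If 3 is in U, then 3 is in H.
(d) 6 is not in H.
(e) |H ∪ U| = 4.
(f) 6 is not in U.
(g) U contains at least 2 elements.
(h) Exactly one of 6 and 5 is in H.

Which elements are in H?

From (d): 6 ∉ H.
From (f): 6 ∉ U.
(h) (exactly one): 5 ∈ H.
(a) (exactly one): 2 ∉ H.
(b): 4 matches 5: 4 ∈ H.
Suppose 3 ∉ H: no assignment then satisfies all the clues, so 3 ∈ H.

H = {3, 4, 5}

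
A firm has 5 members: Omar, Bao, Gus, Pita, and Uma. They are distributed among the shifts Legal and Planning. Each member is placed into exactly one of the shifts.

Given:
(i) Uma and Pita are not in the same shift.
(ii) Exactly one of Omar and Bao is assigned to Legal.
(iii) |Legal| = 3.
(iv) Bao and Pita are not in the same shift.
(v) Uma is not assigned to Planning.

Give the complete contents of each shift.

From (v): Uma ∉ Planning.
Only one shift left: Uma ∈ Legal.
(i): Pita ∉ Legal.
Only one shift left: Pita ∈ Planning.
(iv): Bao ∉ Planning.
Only one shift left: Bao ∈ Legal.
(ii) (exactly one): Omar ∉ Legal.
(iii): only 3 candidates remain for Legal, so all are in.
Only one shift left: Omar ∈ Planning.

Legal = {Bao, Gus, Uma}; Planning = {Omar, Pita}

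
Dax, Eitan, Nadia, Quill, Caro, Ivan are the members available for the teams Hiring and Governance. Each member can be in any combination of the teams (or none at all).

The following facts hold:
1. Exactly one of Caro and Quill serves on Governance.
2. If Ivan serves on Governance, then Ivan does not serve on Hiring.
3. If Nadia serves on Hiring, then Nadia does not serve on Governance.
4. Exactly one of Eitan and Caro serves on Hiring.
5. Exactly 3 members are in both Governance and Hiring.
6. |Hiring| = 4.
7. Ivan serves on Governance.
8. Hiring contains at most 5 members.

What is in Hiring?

Hiring = {Dax, Eitan, Nadia, Quill}

From (7): Ivan ∈ Governance.
(2): Ivan ∉ Hiring.
Suppose Dax ∉ Hiring: no assignment then satisfies all the clues, so Dax ∈ Hiring.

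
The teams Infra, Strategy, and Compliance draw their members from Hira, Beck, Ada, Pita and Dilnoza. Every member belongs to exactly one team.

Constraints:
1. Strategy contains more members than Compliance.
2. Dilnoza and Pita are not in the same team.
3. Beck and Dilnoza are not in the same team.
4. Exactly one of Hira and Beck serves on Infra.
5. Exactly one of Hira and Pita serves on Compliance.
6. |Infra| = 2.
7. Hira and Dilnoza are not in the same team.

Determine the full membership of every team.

Infra = {Beck, Pita}; Strategy = {Ada, Dilnoza}; Compliance = {Hira}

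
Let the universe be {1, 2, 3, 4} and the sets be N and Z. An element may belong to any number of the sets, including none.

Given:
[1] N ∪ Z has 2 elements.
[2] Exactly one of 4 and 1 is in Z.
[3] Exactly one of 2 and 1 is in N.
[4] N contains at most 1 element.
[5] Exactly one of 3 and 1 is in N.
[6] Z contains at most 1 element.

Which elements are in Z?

Z = {4}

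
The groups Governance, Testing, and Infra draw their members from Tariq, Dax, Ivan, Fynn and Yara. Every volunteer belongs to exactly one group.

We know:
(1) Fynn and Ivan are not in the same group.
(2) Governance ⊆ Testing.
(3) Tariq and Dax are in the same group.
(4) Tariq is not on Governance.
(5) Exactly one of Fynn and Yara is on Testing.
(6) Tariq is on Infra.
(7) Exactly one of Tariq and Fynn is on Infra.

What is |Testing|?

1

From (4): Tariq ∉ Governance.
From (6): Tariq ∈ Infra.
(3): Dax matches Tariq: Dax ∉ Governance.
(3): Dax matches Tariq: Dax ∉ Testing.
(3): Dax matches Tariq: Dax ∈ Infra.
(7) (exactly one): Fynn ∉ Infra.
Suppose Ivan ∈ Governance: no assignment then satisfies all the clues, so Ivan ∉ Governance.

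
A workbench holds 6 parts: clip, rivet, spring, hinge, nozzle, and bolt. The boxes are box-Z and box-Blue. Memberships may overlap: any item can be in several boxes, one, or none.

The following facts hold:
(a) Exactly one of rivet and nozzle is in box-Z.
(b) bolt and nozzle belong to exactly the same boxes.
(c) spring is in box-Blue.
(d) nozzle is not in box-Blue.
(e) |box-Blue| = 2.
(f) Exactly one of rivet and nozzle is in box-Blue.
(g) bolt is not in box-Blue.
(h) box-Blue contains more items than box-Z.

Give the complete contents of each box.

box-Z = {rivet}; box-Blue = {rivet, spring}

From (c): spring ∈ box-Blue.
From (d): nozzle ∉ box-Blue.
From (g): bolt ∉ box-Blue.
(f) (exactly one): rivet ∈ box-Blue.
(e): box-Blue already has 2, so the rest are out.
Suppose clip ∈ box-Z: no assignment then satisfies all the clues, so clip ∉ box-Z.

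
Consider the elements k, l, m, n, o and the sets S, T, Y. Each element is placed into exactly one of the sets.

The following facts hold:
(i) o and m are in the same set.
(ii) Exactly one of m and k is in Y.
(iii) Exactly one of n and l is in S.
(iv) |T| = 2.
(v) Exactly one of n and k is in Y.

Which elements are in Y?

Y = {k, l}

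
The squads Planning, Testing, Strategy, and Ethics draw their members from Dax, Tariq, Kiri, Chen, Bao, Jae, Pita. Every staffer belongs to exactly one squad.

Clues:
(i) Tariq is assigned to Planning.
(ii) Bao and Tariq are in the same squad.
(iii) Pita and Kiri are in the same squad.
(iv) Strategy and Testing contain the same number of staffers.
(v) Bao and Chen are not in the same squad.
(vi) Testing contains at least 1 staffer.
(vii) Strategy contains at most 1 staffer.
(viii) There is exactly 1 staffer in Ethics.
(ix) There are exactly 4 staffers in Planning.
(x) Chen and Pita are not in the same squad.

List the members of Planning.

Planning = {Bao, Kiri, Pita, Tariq}

From (i): Tariq ∈ Planning.
(ii): Bao matches Tariq: Bao ∈ Planning.
(v): Chen ∉ Planning.
Suppose Dax ∈ Planning: no assignment then satisfies all the clues, so Dax ∉ Planning.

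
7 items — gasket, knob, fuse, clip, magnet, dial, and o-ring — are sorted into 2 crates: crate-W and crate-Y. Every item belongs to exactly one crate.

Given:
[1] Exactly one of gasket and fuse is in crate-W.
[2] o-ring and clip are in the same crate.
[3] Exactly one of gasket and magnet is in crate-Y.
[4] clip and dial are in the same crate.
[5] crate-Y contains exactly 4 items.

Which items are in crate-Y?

crate-Y = {clip, dial, gasket, o-ring}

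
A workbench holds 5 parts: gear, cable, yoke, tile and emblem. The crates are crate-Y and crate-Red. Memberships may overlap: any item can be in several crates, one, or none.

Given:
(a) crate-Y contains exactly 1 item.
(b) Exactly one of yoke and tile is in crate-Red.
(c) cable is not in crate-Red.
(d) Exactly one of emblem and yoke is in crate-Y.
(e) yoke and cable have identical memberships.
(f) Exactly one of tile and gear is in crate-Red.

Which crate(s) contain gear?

gear: none

From (c): cable ∉ crate-Red.
(e): yoke matches cable: yoke ∉ crate-Red.
(b) (exactly one): tile ∈ crate-Red.
(f) (exactly one): gear ∉ crate-Red.
Suppose gear ∈ crate-Y: no assignment then satisfies all the clues, so gear ∉ crate-Y.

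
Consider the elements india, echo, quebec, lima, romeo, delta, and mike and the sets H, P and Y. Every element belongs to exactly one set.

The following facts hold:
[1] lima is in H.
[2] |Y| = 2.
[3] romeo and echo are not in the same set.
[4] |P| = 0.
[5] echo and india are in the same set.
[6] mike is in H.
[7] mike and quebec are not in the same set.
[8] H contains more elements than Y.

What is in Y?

Y = {quebec, romeo}

From (1): lima ∈ H.
From (6): mike ∈ H.
(4): P already has 0, so the rest are out.
(7): quebec ∉ H.
Only one set left: quebec ∈ Y.
Suppose india ∈ Y: no assignment then satisfies all the clues, so india ∉ Y.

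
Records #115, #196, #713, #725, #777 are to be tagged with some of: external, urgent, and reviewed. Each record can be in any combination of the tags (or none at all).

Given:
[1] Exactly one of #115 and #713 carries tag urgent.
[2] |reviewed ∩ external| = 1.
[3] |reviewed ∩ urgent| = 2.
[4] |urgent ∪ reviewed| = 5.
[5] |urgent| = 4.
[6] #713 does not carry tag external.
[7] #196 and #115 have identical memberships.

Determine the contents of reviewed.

reviewed = {#713, #725, #777}

From (6): #713 ∉ external.
Suppose #115 ∈ reviewed: no assignment then satisfies all the clues, so #115 ∉ reviewed.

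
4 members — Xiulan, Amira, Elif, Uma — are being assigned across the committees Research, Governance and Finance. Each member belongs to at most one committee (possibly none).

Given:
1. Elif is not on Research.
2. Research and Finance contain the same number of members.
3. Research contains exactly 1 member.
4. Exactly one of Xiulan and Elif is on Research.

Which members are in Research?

Research = {Xiulan}

From (1): Elif ∉ Research.
(4) (exactly one): Xiulan ∈ Research.
(3): Research already has 1, so the rest are out.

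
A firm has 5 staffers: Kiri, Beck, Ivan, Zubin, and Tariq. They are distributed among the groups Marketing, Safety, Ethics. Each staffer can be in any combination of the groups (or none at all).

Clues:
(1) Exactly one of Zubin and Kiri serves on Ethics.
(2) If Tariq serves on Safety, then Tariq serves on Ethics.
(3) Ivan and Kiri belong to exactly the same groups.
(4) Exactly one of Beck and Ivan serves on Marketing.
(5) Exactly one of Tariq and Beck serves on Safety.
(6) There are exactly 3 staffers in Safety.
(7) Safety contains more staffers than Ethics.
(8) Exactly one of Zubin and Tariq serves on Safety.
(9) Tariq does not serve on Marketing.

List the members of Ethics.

Ethics = {Tariq, Zubin}

From (9): Tariq ∉ Marketing.
Suppose Kiri ∈ Ethics: no assignment then satisfies all the clues, so Kiri ∉ Ethics.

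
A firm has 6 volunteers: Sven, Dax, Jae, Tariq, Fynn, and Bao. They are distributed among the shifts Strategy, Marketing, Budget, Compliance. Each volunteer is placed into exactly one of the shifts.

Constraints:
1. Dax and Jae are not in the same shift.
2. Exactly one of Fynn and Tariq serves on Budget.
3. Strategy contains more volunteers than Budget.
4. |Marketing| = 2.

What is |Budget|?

1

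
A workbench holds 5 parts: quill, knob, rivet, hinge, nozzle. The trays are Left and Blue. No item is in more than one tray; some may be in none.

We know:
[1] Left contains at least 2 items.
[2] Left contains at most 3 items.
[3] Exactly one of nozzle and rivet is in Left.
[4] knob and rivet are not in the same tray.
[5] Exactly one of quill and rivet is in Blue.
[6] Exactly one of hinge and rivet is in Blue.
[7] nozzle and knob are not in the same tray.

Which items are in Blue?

Blue = {rivet}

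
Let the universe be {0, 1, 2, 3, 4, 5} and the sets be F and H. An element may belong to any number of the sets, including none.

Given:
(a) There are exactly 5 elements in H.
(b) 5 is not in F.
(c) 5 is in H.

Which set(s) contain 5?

From (b): 5 ∉ F.
From (c): 5 ∈ H.

5: H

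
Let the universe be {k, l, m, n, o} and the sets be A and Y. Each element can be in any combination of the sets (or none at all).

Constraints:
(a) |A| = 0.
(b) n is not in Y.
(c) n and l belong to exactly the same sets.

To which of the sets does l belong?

From (b): n ∉ Y.
(a): A already has 0, so the rest are out.
(c): l matches n: l ∉ Y.

l: none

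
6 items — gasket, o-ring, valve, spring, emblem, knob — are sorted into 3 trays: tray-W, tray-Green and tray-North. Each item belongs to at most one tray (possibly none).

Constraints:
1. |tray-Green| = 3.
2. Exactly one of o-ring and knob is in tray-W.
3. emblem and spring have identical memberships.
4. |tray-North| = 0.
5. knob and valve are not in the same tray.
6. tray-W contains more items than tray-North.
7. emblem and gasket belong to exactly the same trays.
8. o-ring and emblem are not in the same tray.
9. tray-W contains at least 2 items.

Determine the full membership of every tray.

tray-W = {o-ring, valve}; tray-Green = {emblem, gasket, spring}; tray-North = {}

(4): tray-North already has 0, so the rest are out.
Suppose gasket ∈ tray-W: no assignment then satisfies all the clues, so gasket ∉ tray-W.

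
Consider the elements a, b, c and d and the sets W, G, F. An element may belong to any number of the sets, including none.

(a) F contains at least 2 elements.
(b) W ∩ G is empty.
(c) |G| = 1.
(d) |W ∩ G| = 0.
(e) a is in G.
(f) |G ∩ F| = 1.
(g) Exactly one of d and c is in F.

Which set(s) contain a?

a: F, G

From (e): a ∈ G.
(b) (disjoint): a ∉ W.
(c): G already has 1, so the rest are out.
Suppose a ∉ F: no assignment then satisfies all the clues, so a ∈ F.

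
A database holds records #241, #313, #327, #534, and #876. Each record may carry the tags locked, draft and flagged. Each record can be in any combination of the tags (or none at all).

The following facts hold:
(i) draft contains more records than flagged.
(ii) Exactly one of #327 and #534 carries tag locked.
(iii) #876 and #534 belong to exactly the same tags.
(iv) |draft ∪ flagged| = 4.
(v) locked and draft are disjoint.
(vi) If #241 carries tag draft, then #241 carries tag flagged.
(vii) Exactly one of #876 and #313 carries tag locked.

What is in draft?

draft = {#241, #534, #876}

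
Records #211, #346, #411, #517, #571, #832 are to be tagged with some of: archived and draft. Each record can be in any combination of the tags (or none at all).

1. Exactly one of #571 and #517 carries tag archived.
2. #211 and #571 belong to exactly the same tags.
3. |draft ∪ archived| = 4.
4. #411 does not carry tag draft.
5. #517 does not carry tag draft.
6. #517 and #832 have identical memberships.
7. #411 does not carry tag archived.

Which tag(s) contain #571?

#571: draft

From (4): #411 ∉ draft.
From (5): #517 ∉ draft.
From (7): #411 ∉ archived.
(6): #832 matches #517: #832 ∉ draft.
Suppose #571 ∈ archived: no assignment then satisfies all the clues, so #571 ∉ archived.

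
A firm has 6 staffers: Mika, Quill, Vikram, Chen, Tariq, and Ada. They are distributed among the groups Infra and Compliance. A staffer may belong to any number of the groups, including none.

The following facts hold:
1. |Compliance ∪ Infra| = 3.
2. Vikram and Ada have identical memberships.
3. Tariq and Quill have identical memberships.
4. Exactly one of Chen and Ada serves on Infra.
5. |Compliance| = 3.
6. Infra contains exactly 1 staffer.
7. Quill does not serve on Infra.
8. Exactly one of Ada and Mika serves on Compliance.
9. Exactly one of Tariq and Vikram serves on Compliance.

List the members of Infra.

Infra = {Chen}

From (7): Quill ∉ Infra.
(3): Tariq matches Quill: Tariq ∉ Infra.
Suppose Mika ∈ Infra: no assignment then satisfies all the clues, so Mika ∉ Infra.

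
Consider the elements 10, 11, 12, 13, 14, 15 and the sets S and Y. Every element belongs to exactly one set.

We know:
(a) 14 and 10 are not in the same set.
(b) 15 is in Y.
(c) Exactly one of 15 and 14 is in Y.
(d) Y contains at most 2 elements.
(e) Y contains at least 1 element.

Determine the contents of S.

From (b): 15 ∈ Y.
(c) (exactly one): 14 ∉ Y.
Only one set left: 14 ∈ S.
(a): 10 ∉ S.
Only one set left: 10 ∈ Y.
(d): Y already has 2, so the rest are out.
Only one set left: 11 ∈ S.
Only one set left: 12 ∈ S.
Only one set left: 13 ∈ S.

S = {11, 12, 13, 14}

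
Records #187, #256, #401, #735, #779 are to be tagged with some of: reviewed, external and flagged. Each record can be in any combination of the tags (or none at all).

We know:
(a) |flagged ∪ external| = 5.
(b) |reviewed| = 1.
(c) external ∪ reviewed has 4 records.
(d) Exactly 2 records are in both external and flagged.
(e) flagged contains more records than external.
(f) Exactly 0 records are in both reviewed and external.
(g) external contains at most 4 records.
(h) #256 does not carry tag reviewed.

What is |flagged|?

4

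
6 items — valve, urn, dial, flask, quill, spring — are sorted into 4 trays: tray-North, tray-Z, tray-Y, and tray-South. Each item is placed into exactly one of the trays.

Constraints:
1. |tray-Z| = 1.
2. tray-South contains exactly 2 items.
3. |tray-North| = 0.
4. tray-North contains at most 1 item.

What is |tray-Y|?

3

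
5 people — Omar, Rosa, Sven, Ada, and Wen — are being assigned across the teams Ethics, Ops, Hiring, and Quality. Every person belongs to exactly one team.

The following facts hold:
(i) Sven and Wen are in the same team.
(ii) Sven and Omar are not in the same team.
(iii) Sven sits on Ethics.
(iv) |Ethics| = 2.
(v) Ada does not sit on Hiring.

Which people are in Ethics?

Ethics = {Sven, Wen}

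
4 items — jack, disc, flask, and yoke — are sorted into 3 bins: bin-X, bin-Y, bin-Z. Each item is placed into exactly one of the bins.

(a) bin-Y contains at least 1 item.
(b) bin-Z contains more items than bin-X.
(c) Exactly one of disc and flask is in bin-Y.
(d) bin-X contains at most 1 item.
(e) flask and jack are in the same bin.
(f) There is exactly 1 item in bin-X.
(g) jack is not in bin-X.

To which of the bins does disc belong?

disc: bin-Y

From (g): jack ∉ bin-X.
(e): flask matches jack: flask ∉ bin-X.
Suppose disc ∈ bin-X: no assignment then satisfies all the clues, so disc ∉ bin-X.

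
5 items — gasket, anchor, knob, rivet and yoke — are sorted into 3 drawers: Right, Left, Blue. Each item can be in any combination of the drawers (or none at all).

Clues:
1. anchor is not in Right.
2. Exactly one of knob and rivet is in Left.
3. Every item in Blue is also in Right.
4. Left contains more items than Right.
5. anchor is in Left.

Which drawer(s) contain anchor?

anchor: Left

From (1): anchor ∉ Right.
From (5): anchor ∈ Left.
(3) contrapositive: anchor ∉ Blue.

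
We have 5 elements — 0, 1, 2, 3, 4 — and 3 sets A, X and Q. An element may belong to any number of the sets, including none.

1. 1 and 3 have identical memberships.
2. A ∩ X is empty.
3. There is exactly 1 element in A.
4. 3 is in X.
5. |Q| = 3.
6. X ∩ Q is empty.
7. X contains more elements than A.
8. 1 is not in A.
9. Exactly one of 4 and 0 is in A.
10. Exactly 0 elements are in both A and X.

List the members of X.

From (4): 3 ∈ X.
From (8): 1 ∉ A.
(1): 3 matches 1: 3 ∉ A.
(1): 1 matches 3: 1 ∈ X.
(6) (disjoint): 1 ∉ Q.
(6) (disjoint): 3 ∉ Q.
(5): only 3 candidates remain for Q, so all are in.
(6) (disjoint): 0 ∉ X.
(6) (disjoint): 2 ∉ X.
(6) (disjoint): 4 ∉ X.

X = {1, 3}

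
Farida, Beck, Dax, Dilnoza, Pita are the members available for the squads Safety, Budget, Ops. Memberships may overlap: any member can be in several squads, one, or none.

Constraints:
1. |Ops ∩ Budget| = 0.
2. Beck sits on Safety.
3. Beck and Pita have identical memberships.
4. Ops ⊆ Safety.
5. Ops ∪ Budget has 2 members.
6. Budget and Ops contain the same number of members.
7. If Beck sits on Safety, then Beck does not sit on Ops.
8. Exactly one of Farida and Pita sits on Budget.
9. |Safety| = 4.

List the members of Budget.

Budget = {Farida}

From (2): Beck ∈ Safety.
(3): Pita matches Beck: Pita ∈ Safety.
(7): Beck ∉ Ops.
(3): Pita matches Beck: Pita ∉ Ops.
Suppose Farida ∉ Budget: no assignment then satisfies all the clues, so Farida ∈ Budget.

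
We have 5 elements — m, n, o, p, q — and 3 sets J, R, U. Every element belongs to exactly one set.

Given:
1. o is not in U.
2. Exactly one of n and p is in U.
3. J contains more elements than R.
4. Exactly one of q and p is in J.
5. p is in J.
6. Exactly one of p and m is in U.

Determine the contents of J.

From (1): o ∉ U.
From (5): p ∈ J.
(2) (exactly one): n ∈ U.
(4) (exactly one): q ∉ J.
(6) (exactly one): m ∈ U.
Suppose o ∉ J: no assignment then satisfies all the clues, so o ∈ J.

J = {o, p}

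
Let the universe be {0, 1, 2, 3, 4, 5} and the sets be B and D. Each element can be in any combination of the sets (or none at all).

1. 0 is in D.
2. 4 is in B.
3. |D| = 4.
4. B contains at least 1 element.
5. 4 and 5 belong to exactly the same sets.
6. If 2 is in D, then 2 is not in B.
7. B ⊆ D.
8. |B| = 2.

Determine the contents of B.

From (1): 0 ∈ D.
From (2): 4 ∈ B.
(5): 5 matches 4: 5 ∈ B.
(7) with 4 ∈ B: 4 ∈ D.
(7) with 5 ∈ B: 5 ∈ D.
(8): B already has 2, so the rest are out.

B = {4, 5}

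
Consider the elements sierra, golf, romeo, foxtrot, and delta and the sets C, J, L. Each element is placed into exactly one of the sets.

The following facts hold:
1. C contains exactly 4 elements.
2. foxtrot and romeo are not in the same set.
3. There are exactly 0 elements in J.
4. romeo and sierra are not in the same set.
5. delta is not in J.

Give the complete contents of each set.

C = {delta, foxtrot, golf, sierra}; J = {}; L = {romeo}

From (5): delta ∉ J.
(3): J already has 0, so the rest are out.
Suppose sierra ∉ C: no assignment then satisfies all the clues, so sierra ∈ C.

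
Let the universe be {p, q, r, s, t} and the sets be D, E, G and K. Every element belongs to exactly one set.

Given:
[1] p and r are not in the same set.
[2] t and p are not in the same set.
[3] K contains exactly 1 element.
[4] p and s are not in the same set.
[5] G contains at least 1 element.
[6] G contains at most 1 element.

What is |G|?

1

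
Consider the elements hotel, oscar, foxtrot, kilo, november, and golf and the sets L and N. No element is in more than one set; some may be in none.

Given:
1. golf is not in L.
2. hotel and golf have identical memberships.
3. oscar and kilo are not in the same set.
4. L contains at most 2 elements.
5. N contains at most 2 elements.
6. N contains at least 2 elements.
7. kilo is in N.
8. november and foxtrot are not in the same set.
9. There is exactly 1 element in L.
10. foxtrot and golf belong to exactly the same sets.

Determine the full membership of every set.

L = {oscar}; N = {kilo, november}

From (1): golf ∉ L.
From (7): kilo ∈ N.
(2): hotel matches golf: hotel ∉ L.
(3): oscar ∉ N.
(10): foxtrot matches golf: foxtrot ∉ L.
Suppose hotel ∈ N: no assignment then satisfies all the clues, so hotel ∉ N.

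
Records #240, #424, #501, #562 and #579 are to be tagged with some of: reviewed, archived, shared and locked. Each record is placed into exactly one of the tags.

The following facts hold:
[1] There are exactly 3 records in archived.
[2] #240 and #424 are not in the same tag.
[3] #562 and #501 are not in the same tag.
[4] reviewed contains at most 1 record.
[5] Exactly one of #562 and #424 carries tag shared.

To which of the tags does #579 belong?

#579: archived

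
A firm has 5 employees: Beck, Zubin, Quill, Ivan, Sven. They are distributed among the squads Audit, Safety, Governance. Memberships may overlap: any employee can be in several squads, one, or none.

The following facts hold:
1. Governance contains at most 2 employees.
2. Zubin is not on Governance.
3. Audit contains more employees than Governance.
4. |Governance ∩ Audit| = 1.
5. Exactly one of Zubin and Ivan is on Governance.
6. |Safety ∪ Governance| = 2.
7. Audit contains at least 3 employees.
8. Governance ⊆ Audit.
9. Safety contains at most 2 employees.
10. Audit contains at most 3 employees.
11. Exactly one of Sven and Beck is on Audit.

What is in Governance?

Governance = {Ivan}

From (2): Zubin ∉ Governance.
(5) (exactly one): Ivan ∈ Governance.
(8) with Ivan ∈ Governance: Ivan ∈ Audit.
Suppose Beck ∈ Governance: no assignment then satisfies all the clues, so Beck ∉ Governance.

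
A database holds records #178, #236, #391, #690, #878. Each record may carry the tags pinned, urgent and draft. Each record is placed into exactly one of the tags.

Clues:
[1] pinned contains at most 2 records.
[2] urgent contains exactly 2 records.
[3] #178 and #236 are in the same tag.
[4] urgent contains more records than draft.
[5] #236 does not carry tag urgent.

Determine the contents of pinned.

pinned = {#178, #236}

From (5): #236 ∉ urgent.
(3): #178 matches #236: #178 ∉ urgent.
Suppose #178 ∉ pinned: no assignment then satisfies all the clues, so #178 ∈ pinned.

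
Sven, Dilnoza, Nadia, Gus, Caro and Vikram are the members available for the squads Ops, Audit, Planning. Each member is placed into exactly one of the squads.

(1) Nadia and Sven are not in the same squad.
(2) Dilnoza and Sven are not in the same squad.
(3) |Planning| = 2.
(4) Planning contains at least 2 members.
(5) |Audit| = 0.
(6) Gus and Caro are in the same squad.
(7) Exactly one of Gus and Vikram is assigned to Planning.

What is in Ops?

Ops = {Caro, Dilnoza, Gus, Nadia}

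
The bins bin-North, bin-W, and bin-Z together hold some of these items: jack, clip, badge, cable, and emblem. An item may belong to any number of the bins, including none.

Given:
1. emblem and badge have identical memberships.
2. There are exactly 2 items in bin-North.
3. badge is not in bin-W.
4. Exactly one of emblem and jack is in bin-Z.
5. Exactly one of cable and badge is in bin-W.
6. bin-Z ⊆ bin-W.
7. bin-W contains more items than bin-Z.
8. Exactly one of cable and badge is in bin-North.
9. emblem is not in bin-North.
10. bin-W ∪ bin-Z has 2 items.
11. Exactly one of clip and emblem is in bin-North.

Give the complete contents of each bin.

bin-North = {cable, clip}; bin-W = {cable, jack}; bin-Z = {jack}

From (3): badge ∉ bin-W.
From (9): emblem ∉ bin-North.
(1): badge matches emblem: badge ∉ bin-North.
(1): emblem matches badge: emblem ∉ bin-W.
(5) (exactly one): cable ∈ bin-W.
(6) contrapositive: badge ∉ bin-Z.
(6) contrapositive: emblem ∉ bin-Z.
(8) (exactly one): cable ∈ bin-North.
(11) (exactly one): clip ∈ bin-North.
(2): bin-North already has 2, so the rest are out.
(4) (exactly one): jack ∈ bin-Z.
Suppose clip ∈ bin-W: no assignment then satisfies all the clues, so clip ∉ bin-W.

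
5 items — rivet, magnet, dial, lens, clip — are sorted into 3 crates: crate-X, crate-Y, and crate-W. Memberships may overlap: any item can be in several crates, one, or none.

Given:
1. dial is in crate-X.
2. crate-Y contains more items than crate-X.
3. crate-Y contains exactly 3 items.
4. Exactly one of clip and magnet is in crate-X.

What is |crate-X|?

From (1): dial ∈ crate-X.
Suppose rivet ∈ crate-X: no assignment then satisfies all the clues, so rivet ∉ crate-X.

2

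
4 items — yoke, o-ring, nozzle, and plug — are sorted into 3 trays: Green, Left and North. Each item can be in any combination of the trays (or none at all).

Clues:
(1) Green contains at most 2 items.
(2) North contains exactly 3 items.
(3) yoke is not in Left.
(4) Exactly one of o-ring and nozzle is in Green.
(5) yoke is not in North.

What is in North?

North = {nozzle, o-ring, plug}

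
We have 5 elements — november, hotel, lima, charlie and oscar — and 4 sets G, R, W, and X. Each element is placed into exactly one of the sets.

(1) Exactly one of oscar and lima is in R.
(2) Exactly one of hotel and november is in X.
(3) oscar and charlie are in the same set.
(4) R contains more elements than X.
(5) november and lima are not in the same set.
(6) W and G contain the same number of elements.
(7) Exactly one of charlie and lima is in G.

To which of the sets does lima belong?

lima: G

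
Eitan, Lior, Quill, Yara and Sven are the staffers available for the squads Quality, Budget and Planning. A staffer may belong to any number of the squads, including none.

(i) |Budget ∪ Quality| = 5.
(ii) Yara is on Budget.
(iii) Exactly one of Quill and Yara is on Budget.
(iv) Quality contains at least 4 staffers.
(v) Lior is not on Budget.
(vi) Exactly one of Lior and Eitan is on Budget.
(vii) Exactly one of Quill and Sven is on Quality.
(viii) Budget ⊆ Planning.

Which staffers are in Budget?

Budget = {Eitan, Sven, Yara}

From (ii): Yara ∈ Budget.
From (v): Lior ∉ Budget.
(iii) (exactly one): Quill ∉ Budget.
(vi) (exactly one): Eitan ∈ Budget.
(viii) with Eitan ∈ Budget: Eitan ∈ Planning.
(viii) with Yara ∈ Budget: Yara ∈ Planning.
Suppose Sven ∉ Budget: no assignment then satisfies all the clues, so Sven ∈ Budget.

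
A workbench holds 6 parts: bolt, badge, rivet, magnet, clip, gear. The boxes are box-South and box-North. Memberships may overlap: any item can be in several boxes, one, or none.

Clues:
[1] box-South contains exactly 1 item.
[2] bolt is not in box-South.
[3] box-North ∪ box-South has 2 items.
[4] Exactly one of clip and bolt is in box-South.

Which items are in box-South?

From (2): bolt ∉ box-South.
(4) (exactly one): clip ∈ box-South.
(1): box-South already has 1, so the rest are out.

box-South = {clip}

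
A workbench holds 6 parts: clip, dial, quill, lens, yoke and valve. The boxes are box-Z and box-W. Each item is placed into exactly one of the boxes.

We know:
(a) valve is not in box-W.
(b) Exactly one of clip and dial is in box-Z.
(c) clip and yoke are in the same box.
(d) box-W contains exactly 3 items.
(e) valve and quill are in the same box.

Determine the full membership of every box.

box-Z = {dial, quill, valve}; box-W = {clip, lens, yoke}

From (a): valve ∉ box-W.
(e): quill matches valve: quill ∉ box-W.
Only one box left: quill ∈ box-Z.
Only one box left: valve ∈ box-Z.
Suppose clip ∈ box-Z: no assignment then satisfies all the clues, so clip ∉ box-Z.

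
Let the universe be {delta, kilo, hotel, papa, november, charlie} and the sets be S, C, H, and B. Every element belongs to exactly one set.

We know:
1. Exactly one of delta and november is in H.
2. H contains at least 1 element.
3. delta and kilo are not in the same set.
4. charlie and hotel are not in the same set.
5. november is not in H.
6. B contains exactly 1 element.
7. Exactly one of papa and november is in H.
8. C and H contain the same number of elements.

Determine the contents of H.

H = {delta, papa}

From (5): november ∉ H.
(1) (exactly one): delta ∈ H.
(3): kilo ∉ H.
(7) (exactly one): papa ∈ H.
Suppose hotel ∈ H: no assignment then satisfies all the clues, so hotel ∉ H.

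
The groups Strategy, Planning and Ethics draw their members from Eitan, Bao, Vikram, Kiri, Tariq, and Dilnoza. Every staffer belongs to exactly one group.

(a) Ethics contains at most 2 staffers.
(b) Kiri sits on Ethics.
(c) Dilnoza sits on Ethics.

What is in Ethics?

From (b): Kiri ∈ Ethics.
From (c): Dilnoza ∈ Ethics.
(a): Ethics already has 2, so the rest are out.

Ethics = {Dilnoza, Kiri}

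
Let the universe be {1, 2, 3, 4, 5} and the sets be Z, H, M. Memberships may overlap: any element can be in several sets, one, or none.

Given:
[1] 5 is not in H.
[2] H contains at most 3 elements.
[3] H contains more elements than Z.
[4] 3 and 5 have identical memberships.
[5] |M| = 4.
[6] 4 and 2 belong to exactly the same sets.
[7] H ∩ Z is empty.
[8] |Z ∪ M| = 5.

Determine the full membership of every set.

Z = {1}; H = {2, 4}; M = {2, 3, 4, 5}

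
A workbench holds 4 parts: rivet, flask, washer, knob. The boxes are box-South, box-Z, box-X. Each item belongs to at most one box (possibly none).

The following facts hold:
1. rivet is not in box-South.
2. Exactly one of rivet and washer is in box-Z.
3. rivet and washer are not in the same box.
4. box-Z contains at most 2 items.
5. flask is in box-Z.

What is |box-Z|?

2

From (1): rivet ∉ box-South.
From (5): flask ∈ box-Z.
Suppose knob ∈ box-Z: no assignment then satisfies all the clues, so knob ∉ box-Z.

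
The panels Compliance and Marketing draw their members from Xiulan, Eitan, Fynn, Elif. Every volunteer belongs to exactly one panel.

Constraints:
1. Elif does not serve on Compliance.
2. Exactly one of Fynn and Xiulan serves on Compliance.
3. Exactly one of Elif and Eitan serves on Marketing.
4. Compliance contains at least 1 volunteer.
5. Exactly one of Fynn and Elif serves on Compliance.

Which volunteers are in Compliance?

From (1): Elif ∉ Compliance.
(5) (exactly one): Fynn ∈ Compliance.
Only one panel left: Elif ∈ Marketing.
(2) (exactly one): Xiulan ∉ Compliance.
(3) (exactly one): Eitan ∉ Marketing.
Only one panel left: Xiulan ∈ Marketing.
Only one panel left: Eitan ∈ Compliance.

Compliance = {Eitan, Fynn}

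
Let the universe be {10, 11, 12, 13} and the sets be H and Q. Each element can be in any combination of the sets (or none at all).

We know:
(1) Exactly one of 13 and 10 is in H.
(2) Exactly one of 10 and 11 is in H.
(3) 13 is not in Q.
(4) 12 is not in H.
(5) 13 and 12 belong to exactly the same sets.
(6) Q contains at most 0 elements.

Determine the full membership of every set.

From (3): 13 ∉ Q.
From (4): 12 ∉ H.
(5): 13 matches 12: 13 ∉ H.
(5): 12 matches 13: 12 ∉ Q.
(6): Q already has 0, so the rest are out.
(1) (exactly one): 10 ∈ H.
(2) (exactly one): 11 ∉ H.

H = {10}; Q = {}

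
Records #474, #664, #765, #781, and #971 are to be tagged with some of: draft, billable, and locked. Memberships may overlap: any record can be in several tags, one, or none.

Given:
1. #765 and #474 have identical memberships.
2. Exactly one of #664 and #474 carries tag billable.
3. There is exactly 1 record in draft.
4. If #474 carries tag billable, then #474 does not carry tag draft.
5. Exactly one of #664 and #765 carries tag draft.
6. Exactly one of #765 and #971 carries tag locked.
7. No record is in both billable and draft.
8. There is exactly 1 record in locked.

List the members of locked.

locked = {#971}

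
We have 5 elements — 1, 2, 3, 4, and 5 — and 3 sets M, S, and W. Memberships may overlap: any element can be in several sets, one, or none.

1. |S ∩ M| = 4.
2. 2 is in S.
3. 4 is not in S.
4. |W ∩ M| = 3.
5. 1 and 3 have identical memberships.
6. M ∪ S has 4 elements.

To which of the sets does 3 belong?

3: M, S, W

From (2): 2 ∈ S.
From (3): 4 ∉ S.
Suppose 3 ∉ M: no assignment then satisfies all the clues, so 3 ∈ M.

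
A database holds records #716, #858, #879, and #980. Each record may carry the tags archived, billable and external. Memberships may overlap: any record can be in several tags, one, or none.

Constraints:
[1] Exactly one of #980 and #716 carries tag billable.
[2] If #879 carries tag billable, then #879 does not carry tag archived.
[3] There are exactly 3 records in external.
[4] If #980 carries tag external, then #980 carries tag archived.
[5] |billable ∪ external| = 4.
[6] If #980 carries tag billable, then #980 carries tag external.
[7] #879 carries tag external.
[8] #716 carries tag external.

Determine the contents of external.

external = {#716, #879, #980}

From (7): #879 ∈ external.
From (8): #716 ∈ external.
Suppose #858 ∈ external: no assignment then satisfies all the clues, so #858 ∉ external.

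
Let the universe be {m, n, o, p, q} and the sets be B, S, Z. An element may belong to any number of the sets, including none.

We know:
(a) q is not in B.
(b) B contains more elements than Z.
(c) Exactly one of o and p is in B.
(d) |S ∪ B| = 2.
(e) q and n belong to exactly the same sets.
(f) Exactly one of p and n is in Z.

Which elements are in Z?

Z = {p}

From (a): q ∉ B.
(e): n matches q: n ∉ B.
Suppose m ∈ Z: no assignment then satisfies all the clues, so m ∉ Z.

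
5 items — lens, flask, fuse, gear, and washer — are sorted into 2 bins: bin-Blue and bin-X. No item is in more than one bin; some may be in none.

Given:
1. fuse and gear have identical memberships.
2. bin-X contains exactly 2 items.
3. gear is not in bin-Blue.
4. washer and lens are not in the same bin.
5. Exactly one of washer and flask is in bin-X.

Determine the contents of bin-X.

bin-X = {flask, lens}

From (3): gear ∉ bin-Blue.
(1): fuse matches gear: fuse ∉ bin-Blue.
Suppose lens ∉ bin-X: no assignment then satisfies all the clues, so lens ∈ bin-X.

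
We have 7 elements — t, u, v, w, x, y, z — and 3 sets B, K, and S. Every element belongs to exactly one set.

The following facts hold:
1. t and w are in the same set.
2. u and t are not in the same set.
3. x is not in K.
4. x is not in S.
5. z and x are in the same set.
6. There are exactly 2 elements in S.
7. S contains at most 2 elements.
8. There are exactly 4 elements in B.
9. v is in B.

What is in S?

S = {t, w}

From (3): x ∉ K.
From (4): x ∉ S.
From (9): v ∈ B.
(5): z matches x: z ∉ K.
(5): z matches x: z ∉ S.
Only one set left: x ∈ B.
Only one set left: z ∈ B.
Suppose t ∉ S: no assignment then satisfies all the clues, so t ∈ S.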